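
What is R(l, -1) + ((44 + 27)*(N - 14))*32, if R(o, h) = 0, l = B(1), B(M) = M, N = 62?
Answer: 109056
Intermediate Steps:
l = 1
R(l, -1) + ((44 + 27)*(N - 14))*32 = 0 + ((44 + 27)*(62 - 14))*32 = 0 + (71*48)*32 = 0 + 3408*32 = 0 + 109056 = 109056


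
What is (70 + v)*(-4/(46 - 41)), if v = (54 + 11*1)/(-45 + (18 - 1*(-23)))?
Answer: -43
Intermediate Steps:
v = -65/4 (v = (54 + 11)/(-45 + (18 + 23)) = 65/(-45 + 41) = 65/(-4) = 65*(-¼) = -65/4 ≈ -16.250)
(70 + v)*(-4/(46 - 41)) = (70 - 65/4)*(-4/(46 - 41)) = 215*(-4/5)/4 = 215*(-4*⅕)/4 = (215/4)*(-⅘) = -43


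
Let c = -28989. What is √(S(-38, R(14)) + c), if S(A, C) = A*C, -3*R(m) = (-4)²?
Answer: 13*I*√1533/3 ≈ 169.67*I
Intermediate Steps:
R(m) = -16/3 (R(m) = -⅓*(-4)² = -⅓*16 = -16/3)
√(S(-38, R(14)) + c) = √(-38*(-16/3) - 28989) = √(608/3 - 28989) = √(-86359/3) = 13*I*√1533/3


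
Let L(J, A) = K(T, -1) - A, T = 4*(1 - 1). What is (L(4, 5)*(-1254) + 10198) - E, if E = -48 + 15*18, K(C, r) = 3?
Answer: 12484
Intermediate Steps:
T = 0 (T = 4*0 = 0)
L(J, A) = 3 - A
E = 222 (E = -48 + 270 = 222)
(L(4, 5)*(-1254) + 10198) - E = ((3 - 1*5)*(-1254) + 10198) - 1*222 = ((3 - 5)*(-1254) + 10198) - 222 = (-2*(-1254) + 10198) - 222 = (2508 + 10198) - 222 = 12706 - 222 = 12484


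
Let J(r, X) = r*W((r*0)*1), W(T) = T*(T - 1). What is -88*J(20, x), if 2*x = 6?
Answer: 0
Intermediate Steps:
x = 3 (x = (1/2)*6 = 3)
W(T) = T*(-1 + T)
J(r, X) = 0 (J(r, X) = r*(((r*0)*1)*(-1 + (r*0)*1)) = r*((0*1)*(-1 + 0*1)) = r*(0*(-1 + 0)) = r*(0*(-1)) = r*0 = 0)
-88*J(20, x) = -88*0 = 0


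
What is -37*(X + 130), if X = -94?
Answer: -1332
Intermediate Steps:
-37*(X + 130) = -37*(-94 + 130) = -37*36 = -1332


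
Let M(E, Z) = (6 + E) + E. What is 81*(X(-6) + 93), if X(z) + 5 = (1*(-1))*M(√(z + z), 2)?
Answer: 6642 - 324*I*√3 ≈ 6642.0 - 561.18*I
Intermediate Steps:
M(E, Z) = 6 + 2*E
X(z) = -11 - 2*√2*√z (X(z) = -5 + (1*(-1))*(6 + 2*√(z + z)) = -5 - (6 + 2*√(2*z)) = -5 - (6 + 2*(√2*√z)) = -5 - (6 + 2*√2*√z) = -5 + (-6 - 2*√2*√z) = -11 - 2*√2*√z)
81*(X(-6) + 93) = 81*((-11 - 2*√2*√(-6)) + 93) = 81*((-11 - 2*√2*I*√6) + 93) = 81*((-11 - 4*I*√3) + 93) = 81*(82 - 4*I*√3) = 6642 - 324*I*√3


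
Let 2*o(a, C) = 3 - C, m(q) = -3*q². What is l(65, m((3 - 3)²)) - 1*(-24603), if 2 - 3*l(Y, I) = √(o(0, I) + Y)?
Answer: 73811/3 - √266/6 ≈ 24601.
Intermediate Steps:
o(a, C) = 3/2 - C/2 (o(a, C) = (3 - C)/2 = 3/2 - C/2)
l(Y, I) = ⅔ - √(3/2 + Y - I/2)/3 (l(Y, I) = ⅔ - √((3/2 - I/2) + Y)/3 = ⅔ - √(3/2 + Y - I/2)/3)
l(65, m((3 - 3)²)) - 1*(-24603) = (⅔ - √(6 - (-6)*((3 - 3)²)² + 4*65)/6) - 1*(-24603) = (⅔ - √(6 - (-6)*(0²)² + 260)/6) + 24603 = (⅔ - √(6 - (-6)*0² + 260)/6) + 24603 = (⅔ - √(6 - (-6)*0 + 260)/6) + 24603 = (⅔ - √(6 - 2*0 + 260)/6) + 24603 = (⅔ - √(6 + 0 + 260)/6) + 24603 = (⅔ - √266/6) + 24603 = 73811/3 - √266/6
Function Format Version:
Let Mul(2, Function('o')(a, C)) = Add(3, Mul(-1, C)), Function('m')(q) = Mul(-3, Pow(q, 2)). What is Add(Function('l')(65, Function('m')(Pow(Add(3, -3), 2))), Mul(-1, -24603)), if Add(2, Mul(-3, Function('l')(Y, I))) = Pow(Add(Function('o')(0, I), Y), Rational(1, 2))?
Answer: Add(Rational(73811, 3), Mul(Rational(-1, 6), Pow(266, Rational(1, 2)))) ≈ 24601.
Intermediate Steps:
Function('o')(a, C) = Add(Rational(3, 2), Mul(Rational(-1, 2), C)) (Function('o')(a, C) = Mul(Rational(1, 2), Add(3, Mul(-1, C))) = Add(Rational(3, 2), Mul(Rational(-1, 2), C)))
Function('l')(Y, I) = Add(Rational(2, 3), Mul(Rational(-1, 3), Pow(Add(Rational(3, 2), Y, Mul(Rational(-1, 2), I)), Rational(1, 2)))) (Function('l')(Y, I) = Add(Rational(2, 3), Mul(Rational(-1, 3), Pow(Add(Add(Rational(3, 2), Mul(Rational(-1, 2), I)), Y), Rational(1, 2)))) = Add(Rational(2, 3), Mul(Rational(-1, 3), Pow(Add(Rational(3, 2), Y, Mul(Rational(-1, 2), I)), Rational(1, 2)))))
Add(Function('l')(65, Function('m')(Pow(Add(3, -3), 2))), Mul(-1, -24603)) = Add(Add(Rational(2, 3), Mul(Rational(-1, 6), Pow(Add(6, Mul(-2, Mul(-3, Pow(Pow(Add(3, -3), 2), 2))), Mul(4, 65)), Rational(1, 2)))), Mul(-1, -24603)) = Add(Add(Rational(2, 3), Mul(Rational(-1, 6), Pow(Add(6, Mul(-2, Mul(-3, Pow(Pow(0, 2), 2))), 260), Rational(1, 2)))), 24603) = Add(Add(Rational(2, 3), Mul(Rational(-1, 6), Pow(Add(6, Mul(-2, Mul(-3, Pow(0, 2))), 260), Rational(1, 2)))), 24603) = Add(Add(Rational(2, 3), Mul(Rational(-1, 6), Pow(Add(6, Mul(-2, Mul(-3, 0)), 260), Rational(1, 2)))), 24603) = Add(Add(Rational(2, 3), Mul(Rational(-1, 6), Pow(Add(6, Mul(-2, 0), 260), Rational(1, 2)))), 24603) = Add(Add(Rational(2, 3), Mul(Rational(-1, 6), Pow(Add(6, 0, 260), Rational(1, 2)))), 24603) = Add(Add(Rational(2, 3), Mul(Rational(-1, 6), Pow(266, Rational(1, 2)))), 24603) = Add(Rational(73811, 3), Mul(Rational(-1, 6), Pow(266, Rational(1, 2))))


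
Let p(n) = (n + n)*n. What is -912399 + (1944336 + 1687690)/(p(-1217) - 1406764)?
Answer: -709577273080/777707 ≈ -9.1240e+5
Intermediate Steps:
p(n) = 2*n² (p(n) = (2*n)*n = 2*n²)
-912399 + (1944336 + 1687690)/(p(-1217) - 1406764) = -912399 + (1944336 + 1687690)/(2*(-1217)² - 1406764) = -912399 + 3632026/(2*1481089 - 1406764) = -912399 + 3632026/(2962178 - 1406764) = -912399 + 3632026/1555414 = -912399 + 3632026*(1/1555414) = -912399 + 1816013/777707 = -709577273080/777707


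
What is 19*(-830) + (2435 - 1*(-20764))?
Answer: 7429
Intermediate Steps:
19*(-830) + (2435 - 1*(-20764)) = -15770 + (2435 + 20764) = -15770 + 23199 = 7429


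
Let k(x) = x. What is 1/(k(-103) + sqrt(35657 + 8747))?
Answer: 103/33795 + 2*sqrt(11101)/33795 ≈ 0.0092831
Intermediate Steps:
1/(k(-103) + sqrt(35657 + 8747)) = 1/(-103 + sqrt(35657 + 8747)) = 1/(-103 + sqrt(44404)) = 1/(-103 + 2*sqrt(11101))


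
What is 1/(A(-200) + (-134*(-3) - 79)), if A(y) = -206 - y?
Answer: 1/317 ≈ 0.0031546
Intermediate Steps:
1/(A(-200) + (-134*(-3) - 79)) = 1/((-206 - 1*(-200)) + (-134*(-3) - 79)) = 1/((-206 + 200) + (402 - 79)) = 1/(-6 + 323) = 1/317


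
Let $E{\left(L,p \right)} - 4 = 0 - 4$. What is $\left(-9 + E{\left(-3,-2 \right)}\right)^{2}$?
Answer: $81$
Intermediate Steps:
$E{\left(L,p \right)} = 0$ ($E{\left(L,p \right)} = 4 + \left(0 - 4\right) = 4 - 4 = 0$)
$\left(-9 + E{\left(-3,-2 \right)}\right)^{2} = \left(-9 + 0\right)^{2} = \left(-9\right)^{2} = 81$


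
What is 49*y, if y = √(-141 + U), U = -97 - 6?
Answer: 98*I*√61 ≈ 765.4*I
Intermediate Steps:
U = -103
y = 2*I*√61 (y = √(-141 - 103) = √(-244) = 2*I*√61 ≈ 15.62*I)
49*y = 49*(2*I*√61) = 98*I*√61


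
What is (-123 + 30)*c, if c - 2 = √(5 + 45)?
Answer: -186 - 465*√2 ≈ -843.61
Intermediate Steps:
c = 2 + 5*√2 (c = 2 + √(5 + 45) = 2 + √50 = 2 + 5*√2 ≈ 9.0711)
(-123 + 30)*c = (-123 + 30)*(2 + 5*√2) = -93*(2 + 5*√2) = -186 - 465*√2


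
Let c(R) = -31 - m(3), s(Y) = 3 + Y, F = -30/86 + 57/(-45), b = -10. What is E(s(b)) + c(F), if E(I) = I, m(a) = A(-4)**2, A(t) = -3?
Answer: -47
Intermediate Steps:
F = -1042/645 (F = -30*1/86 + 57*(-1/45) = -15/43 - 19/15 = -1042/645 ≈ -1.6155)
m(a) = 9 (m(a) = (-3)**2 = 9)
c(R) = -40 (c(R) = -31 - 1*9 = -31 - 9 = -40)
E(s(b)) + c(F) = (3 - 10) - 40 = -7 - 40 = -47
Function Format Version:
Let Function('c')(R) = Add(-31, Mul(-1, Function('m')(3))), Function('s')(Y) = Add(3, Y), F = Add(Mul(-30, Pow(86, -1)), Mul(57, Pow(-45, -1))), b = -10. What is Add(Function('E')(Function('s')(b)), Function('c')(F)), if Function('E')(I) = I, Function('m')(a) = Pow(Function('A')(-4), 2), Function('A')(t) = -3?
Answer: -47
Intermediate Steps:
F = Rational(-1042, 645) (F = Add(Mul(-30, Rational(1, 86)), Mul(57, Rational(-1, 45))) = Add(Rational(-15, 43), Rational(-19, 15)) = Rational(-1042, 645) ≈ -1.6155)
Function('m')(a) = 9 (Function('m')(a) = Pow(-3, 2) = 9)
Function('c')(R) = -40 (Function('c')(R) = Add(-31, Mul(-1, 9)) = Add(-31, -9) = -40)
Add(Function('E')(Function('s')(b)), Function('c')(F)) = Add(Add(3, -10), -40) = Add(-7, -40) = -47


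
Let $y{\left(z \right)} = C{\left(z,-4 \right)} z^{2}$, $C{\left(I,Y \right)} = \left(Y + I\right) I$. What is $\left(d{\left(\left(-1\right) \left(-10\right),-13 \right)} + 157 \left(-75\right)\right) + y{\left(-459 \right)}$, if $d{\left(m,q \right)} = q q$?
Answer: $44773282471$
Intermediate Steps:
$d{\left(m,q \right)} = q^{2}$
$C{\left(I,Y \right)} = I \left(I + Y\right)$ ($C{\left(I,Y \right)} = \left(I + Y\right) I = I \left(I + Y\right)$)
$y{\left(z \right)} = z^{3} \left(-4 + z\right)$ ($y{\left(z \right)} = z \left(z - 4\right) z^{2} = z \left(-4 + z\right) z^{2} = z^{3} \left(-4 + z\right)$)
$\left(d{\left(\left(-1\right) \left(-10\right),-13 \right)} + 157 \left(-75\right)\right) + y{\left(-459 \right)} = \left(\left(-13\right)^{2} + 157 \left(-75\right)\right) + \left(-459\right)^{3} \left(-4 - 459\right) = \left(169 - 11775\right) - -44773294077 = -11606 + 44773294077 = 44773282471$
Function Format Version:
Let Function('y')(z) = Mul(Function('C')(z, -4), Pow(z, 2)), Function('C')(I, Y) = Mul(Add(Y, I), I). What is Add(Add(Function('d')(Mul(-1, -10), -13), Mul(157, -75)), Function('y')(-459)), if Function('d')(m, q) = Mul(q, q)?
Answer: 44773282471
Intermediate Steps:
Function('d')(m, q) = Pow(q, 2)
Function('C')(I, Y) = Mul(I, Add(I, Y)) (Function('C')(I, Y) = Mul(Add(I, Y), I) = Mul(I, Add(I, Y)))
Function('y')(z) = Mul(Pow(z, 3), Add(-4, z)) (Function('y')(z) = Mul(Mul(z, Add(z, -4)), Pow(z, 2)) = Mul(Mul(z, Add(-4, z)), Pow(z, 2)) = Mul(Pow(z, 3), Add(-4, z)))
Add(Add(Function('d')(Mul(-1, -10), -13), Mul(157, -75)), Function('y')(-459)) = Add(Add(Pow(-13, 2), Mul(157, -75)), Mul(Pow(-459, 3), Add(-4, -459))) = Add(Add(169, -11775), Mul(-96702579, -463)) = Add(-11606, 44773294077) = 44773282471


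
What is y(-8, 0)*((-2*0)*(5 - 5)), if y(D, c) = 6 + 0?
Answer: 0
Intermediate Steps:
y(D, c) = 6
y(-8, 0)*((-2*0)*(5 - 5)) = 6*((-2*0)*(5 - 5)) = 6*(0*0) = 6*0 = 0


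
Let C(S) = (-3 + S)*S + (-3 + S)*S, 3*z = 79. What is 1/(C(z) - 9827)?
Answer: -9/77383 ≈ -0.00011630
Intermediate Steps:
z = 79/3 (z = (1/3)*79 = 79/3 ≈ 26.333)
C(S) = 2*S*(-3 + S) (C(S) = S*(-3 + S) + S*(-3 + S) = 2*S*(-3 + S))
1/(C(z) - 9827) = 1/(2*(79/3)*(-3 + 79/3) - 9827) = 1/(2*(79/3)*(70/3) - 9827) = 1/(11060/9 - 9827) = 1/(-77383/9) = -9/77383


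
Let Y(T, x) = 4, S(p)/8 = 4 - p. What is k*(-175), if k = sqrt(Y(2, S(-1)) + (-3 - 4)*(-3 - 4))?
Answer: -175*sqrt(53) ≈ -1274.0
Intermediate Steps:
S(p) = 32 - 8*p (S(p) = 8*(4 - p) = 32 - 8*p)
k = sqrt(53) (k = sqrt(4 + (-3 - 4)*(-3 - 4)) = sqrt(4 - 7*(-7)) = sqrt(4 + 49) = sqrt(53) ≈ 7.2801)
k*(-175) = sqrt(53)*(-175) = -175*sqrt(53)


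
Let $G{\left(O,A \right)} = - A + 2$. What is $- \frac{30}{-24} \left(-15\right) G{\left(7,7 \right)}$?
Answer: $\frac{375}{4} \approx 93.75$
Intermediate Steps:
$G{\left(O,A \right)} = 2 - A$
$- \frac{30}{-24} \left(-15\right) G{\left(7,7 \right)} = - \frac{30}{-24} \left(-15\right) \left(2 - 7\right) = \left(-30\right) \left(- \frac{1}{24}\right) \left(-15\right) \left(2 - 7\right) = \frac{5}{4} \left(-15\right) \left(-5\right) = \left(- \frac{75}{4}\right) \left(-5\right) = \frac{375}{4}$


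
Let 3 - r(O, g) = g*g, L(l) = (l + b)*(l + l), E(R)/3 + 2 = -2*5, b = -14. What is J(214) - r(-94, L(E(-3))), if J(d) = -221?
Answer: 12959776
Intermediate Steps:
E(R) = -36 (E(R) = -6 + 3*(-2*5) = -6 + 3*(-10) = -6 - 30 = -36)
L(l) = 2*l*(-14 + l) (L(l) = (l - 14)*(l + l) = (-14 + l)*(2*l) = 2*l*(-14 + l))
r(O, g) = 3 - g² (r(O, g) = 3 - g*g = 3 - g²)
J(214) - r(-94, L(E(-3))) = -221 - (3 - (2*(-36)*(-14 - 36))²) = -221 - (3 - (2*(-36)*(-50))²) = -221 - (3 - 1*3600²) = -221 - (3 - 1*12960000) = -221 - (3 - 12960000) = -221 - 1*(-12959997) = -221 + 12959997 = 12959776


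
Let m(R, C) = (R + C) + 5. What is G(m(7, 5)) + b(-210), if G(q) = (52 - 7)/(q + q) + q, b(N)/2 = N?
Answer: -13657/34 ≈ -401.68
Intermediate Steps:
m(R, C) = 5 + C + R (m(R, C) = (C + R) + 5 = 5 + C + R)
b(N) = 2*N
G(q) = q + 45/(2*q) (G(q) = 45/((2*q)) + q = 45*(1/(2*q)) + q = 45/(2*q) + q = q + 45/(2*q))
G(m(7, 5)) + b(-210) = ((5 + 5 + 7) + 45/(2*(5 + 5 + 7))) + 2*(-210) = (17 + (45/2)/17) - 420 = (17 + (45/2)*(1/17)) - 420 = (17 + 45/34) - 420 = 623/34 - 420 = -13657/34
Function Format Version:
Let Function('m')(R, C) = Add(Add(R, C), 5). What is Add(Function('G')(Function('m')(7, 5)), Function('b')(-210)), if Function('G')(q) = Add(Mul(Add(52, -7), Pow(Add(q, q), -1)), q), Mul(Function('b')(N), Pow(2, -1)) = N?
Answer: Rational(-13657, 34) ≈ -401.68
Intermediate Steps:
Function('m')(R, C) = Add(5, C, R) (Function('m')(R, C) = Add(Add(C, R), 5) = Add(5, C, R))
Function('b')(N) = Mul(2, N)
Function('G')(q) = Add(q, Mul(Rational(45, 2), Pow(q, -1))) (Function('G')(q) = Add(Mul(45, Pow(Mul(2, q), -1)), q) = Add(Mul(45, Mul(Rational(1, 2), Pow(q, -1))), q) = Add(Mul(Rational(45, 2), Pow(q, -1)), q) = Add(q, Mul(Rational(45, 2), Pow(q, -1))))
Add(Function('G')(Function('m')(7, 5)), Function('b')(-210)) = Add(Add(Add(5, 5, 7), Mul(Rational(45, 2), Pow(Add(5, 5, 7), -1))), Mul(2, -210)) = Add(Add(17, Mul(Rational(45, 2), Pow(17, -1))), -420) = Add(Add(17, Mul(Rational(45, 2), Rational(1, 17))), -420) = Add(Add(17, Rational(45, 34)), -420) = Add(Rational(623, 34), -420) = Rational(-13657, 34)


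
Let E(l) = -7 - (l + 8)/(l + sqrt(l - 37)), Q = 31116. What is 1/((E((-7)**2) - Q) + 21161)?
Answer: -23802011/237143460697 - 114*sqrt(3)/237143460697 ≈ -0.00010037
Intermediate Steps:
E(l) = -7 - (8 + l)/(l + sqrt(-37 + l))
1/((E((-7)**2) - Q) + 21161) = 1/(((-8 - 8*(-7)**2 - 7*sqrt(-37 + (-7)**2))/((-7)**2 + sqrt(-37 + (-7)**2)) - 1*31116) + 21161) = 1/(((-8 - 8*49 - 7*sqrt(-37 + 49))/(49 + sqrt(-37 + 49)) - 31116) + 21161) = 1/(((-8 - 392 - 14*sqrt(3))/(49 + sqrt(12)) - 31116) + 21161) = 1/(((-8 - 392 - 14*sqrt(3))/(49 + 2*sqrt(3)) - 31116) + 21161) = 1/(((-400 - 14*sqrt(3))/(49 + 2*sqrt(3)) - 31116) + 21161) = 1/((-31116 + (-400 - 14*sqrt(3))/(49 + 2*sqrt(3))) + 21161) = 1/(-9955 + (-400 - 14*sqrt(3))/(49 + 2*sqrt(3)))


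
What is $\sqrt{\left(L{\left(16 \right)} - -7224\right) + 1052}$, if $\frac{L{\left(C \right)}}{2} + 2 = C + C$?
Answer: $4 \sqrt{521} \approx 91.302$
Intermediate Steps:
$L{\left(C \right)} = -4 + 4 C$ ($L{\left(C \right)} = -4 + 2 \left(C + C\right) = -4 + 2 \cdot 2 C = -4 + 4 C$)
$\sqrt{\left(L{\left(16 \right)} - -7224\right) + 1052} = \sqrt{\left(\left(-4 + 4 \cdot 16\right) - -7224\right) + 1052} = \sqrt{\left(\left(-4 + 64\right) + 7224\right) + 1052} = \sqrt{\left(60 + 7224\right) + 1052} = \sqrt{7284 + 1052} = \sqrt{8336} = 4 \sqrt{521}$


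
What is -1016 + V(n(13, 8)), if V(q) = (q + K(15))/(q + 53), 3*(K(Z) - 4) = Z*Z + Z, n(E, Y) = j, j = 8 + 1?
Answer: -2029/2 ≈ -1014.5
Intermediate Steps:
j = 9
n(E, Y) = 9
K(Z) = 4 + Z/3 + Z²/3 (K(Z) = 4 + (Z*Z + Z)/3 = 4 + (Z² + Z)/3 = 4 + (Z + Z²)/3 = 4 + (Z/3 + Z²/3) = 4 + Z/3 + Z²/3)
V(q) = (84 + q)/(53 + q) (V(q) = (q + (4 + (⅓)*15 + (⅓)*15²))/(q + 53) = (q + (4 + 5 + (⅓)*225))/(53 + q) = (q + (4 + 5 + 75))/(53 + q) = (q + 84)/(53 + q) = (84 + q)/(53 + q))
-1016 + V(n(13, 8)) = -1016 + (84 + 9)/(53 + 9) = -1016 + 93/62 = -1016 + (1/62)*93 = -1016 + 3/2 = -2029/2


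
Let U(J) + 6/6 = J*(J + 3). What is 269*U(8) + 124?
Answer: 23527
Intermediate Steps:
U(J) = -1 + J*(3 + J) (U(J) = -1 + J*(J + 3) = -1 + J*(3 + J))
269*U(8) + 124 = 269*(-1 + 8² + 3*8) + 124 = 269*(-1 + 64 + 24) + 124 = 269*87 + 124 = 23403 + 124 = 23527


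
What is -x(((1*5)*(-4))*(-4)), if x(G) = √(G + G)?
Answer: -4*√10 ≈ -12.649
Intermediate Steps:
x(G) = √2*√G (x(G) = √(2*G) = √2*√G)
-x(((1*5)*(-4))*(-4)) = -√2*√(((1*5)*(-4))*(-4)) = -√2*√((5*(-4))*(-4)) = -√2*√(-20*(-4)) = -√2*√80 = -√2*4*√5 = -4*√10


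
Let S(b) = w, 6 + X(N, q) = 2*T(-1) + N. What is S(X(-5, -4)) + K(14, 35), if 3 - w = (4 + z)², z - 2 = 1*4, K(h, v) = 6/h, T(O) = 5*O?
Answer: -676/7 ≈ -96.571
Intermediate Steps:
z = 6 (z = 2 + 1*4 = 2 + 4 = 6)
w = -97 (w = 3 - (4 + 6)² = 3 - 1*10² = 3 - 1*100 = 3 - 100 = -97)
X(N, q) = -16 + N (X(N, q) = -6 + (2*(5*(-1)) + N) = -6 + (2*(-5) + N) = -6 + (-10 + N) = -16 + N)
S(b) = -97
S(X(-5, -4)) + K(14, 35) = -97 + 6/14 = -97 + 6*(1/14) = -97 + 3/7 = -676/7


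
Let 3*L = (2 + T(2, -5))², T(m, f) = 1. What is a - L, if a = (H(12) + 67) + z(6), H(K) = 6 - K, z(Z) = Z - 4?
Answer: 60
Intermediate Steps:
z(Z) = -4 + Z
L = 3 (L = (2 + 1)²/3 = (⅓)*3² = (⅓)*9 = 3)
a = 63 (a = ((6 - 1*12) + 67) + (-4 + 6) = ((6 - 12) + 67) + 2 = (-6 + 67) + 2 = 61 + 2 = 63)
a - L = 63 - 1*3 = 63 - 3 = 60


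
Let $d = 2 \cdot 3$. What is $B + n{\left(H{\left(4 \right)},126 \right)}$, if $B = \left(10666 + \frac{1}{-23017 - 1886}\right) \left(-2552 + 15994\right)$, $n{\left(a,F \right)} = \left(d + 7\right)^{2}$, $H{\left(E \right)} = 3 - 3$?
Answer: $\frac{3570406375081}{24903} \approx 1.4337 \cdot 10^{8}$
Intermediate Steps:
$d = 6$
$H{\left(E \right)} = 0$
$n{\left(a,F \right)} = 169$ ($n{\left(a,F \right)} = \left(6 + 7\right)^{2} = 13^{2} = 169$)
$B = \frac{3570402166474}{24903}$ ($B = \left(10666 + \frac{1}{-24903}\right) 13442 = \left(10666 - \frac{1}{24903}\right) 13442 = \frac{265615397}{24903} \cdot 13442 = \frac{3570402166474}{24903} \approx 1.4337 \cdot 10^{8}$)
$B + n{\left(H{\left(4 \right)},126 \right)} = \frac{3570402166474}{24903} + 169 = \frac{3570406375081}{24903}$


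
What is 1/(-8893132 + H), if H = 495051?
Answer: -1/8398081 ≈ -1.1907e-7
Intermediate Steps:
1/(-8893132 + H) = 1/(-8893132 + 495051) = 1/(-8398081) = -1/8398081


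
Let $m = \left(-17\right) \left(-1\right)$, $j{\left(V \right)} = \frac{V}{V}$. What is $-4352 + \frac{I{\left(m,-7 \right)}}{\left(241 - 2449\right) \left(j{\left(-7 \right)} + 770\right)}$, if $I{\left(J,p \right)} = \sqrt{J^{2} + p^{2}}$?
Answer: $-4352 - \frac{13 \sqrt{2}}{1702368} \approx -4352.0$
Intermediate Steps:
$j{\left(V \right)} = 1$
$m = 17$
$-4352 + \frac{I{\left(m,-7 \right)}}{\left(241 - 2449\right) \left(j{\left(-7 \right)} + 770\right)} = -4352 + \frac{\sqrt{17^{2} + \left(-7\right)^{2}}}{\left(241 - 2449\right) \left(1 + 770\right)} = -4352 + \frac{\sqrt{289 + 49}}{\left(-2208\right) 771} = -4352 + \frac{\sqrt{338}}{-1702368} = -4352 + 13 \sqrt{2} \left(- \frac{1}{1702368}\right) = -4352 - \frac{13 \sqrt{2}}{1702368}$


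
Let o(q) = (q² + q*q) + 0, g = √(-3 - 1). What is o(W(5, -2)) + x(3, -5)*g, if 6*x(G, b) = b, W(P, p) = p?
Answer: 8 - 5*I/3 ≈ 8.0 - 1.6667*I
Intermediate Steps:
g = 2*I (g = √(-4) = 2*I ≈ 2.0*I)
o(q) = 2*q² (o(q) = (q² + q²) + 0 = 2*q² + 0 = 2*q²)
x(G, b) = b/6
o(W(5, -2)) + x(3, -5)*g = 2*(-2)² + ((⅙)*(-5))*(2*I) = 2*4 - 5*I/3 = 8 - 5*I/3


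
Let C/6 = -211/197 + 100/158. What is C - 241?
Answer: -3791597/15563 ≈ -243.63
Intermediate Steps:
C = -40914/15563 (C = 6*(-211/197 + 100/158) = 6*(-211*1/197 + 100*(1/158)) = 6*(-211/197 + 50/79) = 6*(-6819/15563) = -40914/15563 ≈ -2.6289)
C - 241 = -40914/15563 - 241 = -3791597/15563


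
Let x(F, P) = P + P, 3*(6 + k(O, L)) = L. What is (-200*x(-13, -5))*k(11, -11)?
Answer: -58000/3 ≈ -19333.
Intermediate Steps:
k(O, L) = -6 + L/3
x(F, P) = 2*P
(-200*x(-13, -5))*k(11, -11) = (-400*(-5))*(-6 + (1/3)*(-11)) = (-200*(-10))*(-6 - 11/3) = 2000*(-29/3) = -58000/3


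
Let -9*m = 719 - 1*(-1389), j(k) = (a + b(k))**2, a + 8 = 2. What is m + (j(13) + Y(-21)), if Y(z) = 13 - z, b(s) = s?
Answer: -1361/9 ≈ -151.22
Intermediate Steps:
a = -6 (a = -8 + 2 = -6)
j(k) = (-6 + k)**2
m = -2108/9 (m = -(719 - 1*(-1389))/9 = -(719 + 1389)/9 = -1/9*2108 = -2108/9 ≈ -234.22)
m + (j(13) + Y(-21)) = -2108/9 + ((-6 + 13)**2 + (13 - 1*(-21))) = -2108/9 + (7**2 + (13 + 21)) = -2108/9 + (49 + 34) = -2108/9 + 83 = -1361/9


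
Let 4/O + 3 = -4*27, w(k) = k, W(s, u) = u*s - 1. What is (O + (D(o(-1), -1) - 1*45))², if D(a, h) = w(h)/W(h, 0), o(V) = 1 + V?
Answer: 23892544/12321 ≈ 1939.2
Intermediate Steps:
W(s, u) = -1 + s*u (W(s, u) = s*u - 1 = -1 + s*u)
D(a, h) = -h (D(a, h) = h/(-1 + h*0) = h/(-1 + 0) = h/(-1) = h*(-1) = -h)
O = -4/111 (O = 4/(-3 - 4*27) = 4/(-3 - 108) = 4/(-111) = 4*(-1/111) = -4/111 ≈ -0.036036)
(O + (D(o(-1), -1) - 1*45))² = (-4/111 + (-1*(-1) - 1*45))² = (-4/111 + (1 - 45))² = (-4/111 - 44)² = (-4888/111)² = 23892544/12321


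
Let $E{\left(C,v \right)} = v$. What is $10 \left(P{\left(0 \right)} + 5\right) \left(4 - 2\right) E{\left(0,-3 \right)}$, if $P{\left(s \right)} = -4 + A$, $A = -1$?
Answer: $0$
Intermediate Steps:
$P{\left(s \right)} = -5$ ($P{\left(s \right)} = -4 - 1 = -5$)
$10 \left(P{\left(0 \right)} + 5\right) \left(4 - 2\right) E{\left(0,-3 \right)} = 10 \left(-5 + 5\right) \left(4 - 2\right) \left(-3\right) = 10 \cdot 0 \cdot 2 \left(-3\right) = 10 \cdot 0 \left(-3\right) = 0 \left(-3\right) = 0$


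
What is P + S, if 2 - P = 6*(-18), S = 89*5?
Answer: 555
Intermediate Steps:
S = 445
P = 110 (P = 2 - 6*(-18) = 2 - 1*(-108) = 2 + 108 = 110)
P + S = 110 + 445 = 555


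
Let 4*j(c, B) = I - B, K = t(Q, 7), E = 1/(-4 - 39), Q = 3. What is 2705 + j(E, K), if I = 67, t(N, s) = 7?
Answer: 2720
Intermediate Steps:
E = -1/43 (E = 1/(-43) = -1/43 ≈ -0.023256)
K = 7
j(c, B) = 67/4 - B/4 (j(c, B) = (67 - B)/4 = 67/4 - B/4)
2705 + j(E, K) = 2705 + (67/4 - 1/4*7) = 2705 + (67/4 - 7/4) = 2705 + 15 = 2720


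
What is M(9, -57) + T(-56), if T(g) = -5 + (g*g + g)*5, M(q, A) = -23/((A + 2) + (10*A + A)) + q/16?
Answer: 83998373/5456 ≈ 15396.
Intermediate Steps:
M(q, A) = -23/(2 + 12*A) + q/16 (M(q, A) = -23/((2 + A) + 11*A) + q*(1/16) = -23/(2 + 12*A) + q/16)
T(g) = -5 + 5*g + 5*g**2 (T(g) = -5 + (g**2 + g)*5 = -5 + (g + g**2)*5 = -5 + (5*g + 5*g**2) = -5 + 5*g + 5*g**2)
M(9, -57) + T(-56) = (-184 + 9 + 6*(-57)*9)/(16*(1 + 6*(-57))) + (-5 + 5*(-56) + 5*(-56)**2) = (-184 + 9 - 3078)/(16*(1 - 342)) + (-5 - 280 + 5*3136) = (1/16)*(-3253)/(-341) + (-5 - 280 + 15680) = (1/16)*(-1/341)*(-3253) + 15395 = 3253/5456 + 15395 = 83998373/5456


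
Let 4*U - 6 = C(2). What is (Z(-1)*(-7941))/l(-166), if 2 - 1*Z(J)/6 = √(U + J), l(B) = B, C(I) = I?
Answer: 23823/83 ≈ 287.02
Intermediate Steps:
U = 2 (U = 3/2 + (¼)*2 = 3/2 + ½ = 2)
Z(J) = 12 - 6*√(2 + J)
(Z(-1)*(-7941))/l(-166) = ((12 - 6*√(2 - 1))*(-7941))/(-166) = ((12 - 6*√1)*(-7941))*(-1/166) = ((12 - 6*1)*(-7941))*(-1/166) = ((12 - 6)*(-7941))*(-1/166) = (6*(-7941))*(-1/166) = -47646*(-1/166) = 23823/83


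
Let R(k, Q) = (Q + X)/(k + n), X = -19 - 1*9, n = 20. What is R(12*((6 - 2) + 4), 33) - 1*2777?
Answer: -322127/116 ≈ -2777.0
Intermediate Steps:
X = -28 (X = -19 - 9 = -28)
R(k, Q) = (-28 + Q)/(20 + k) (R(k, Q) = (Q - 28)/(k + 20) = (-28 + Q)/(20 + k))
R(12*((6 - 2) + 4), 33) - 1*2777 = (-28 + 33)/(20 + 12*((6 - 2) + 4)) - 1*2777 = 5/(20 + 12*(4 + 4)) - 2777 = 5/(20 + 12*8) - 2777 = 5/(20 + 96) - 2777 = 5/116 - 2777 = -322127/116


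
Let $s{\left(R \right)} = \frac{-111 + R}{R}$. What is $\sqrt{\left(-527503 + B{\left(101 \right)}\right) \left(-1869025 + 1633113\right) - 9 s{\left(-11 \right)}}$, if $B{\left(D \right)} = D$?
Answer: $\frac{\sqrt{15054875723426}}{11} \approx 3.5273 \cdot 10^{5}$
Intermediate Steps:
$s{\left(R \right)} = \frac{-111 + R}{R}$
$\sqrt{\left(-527503 + B{\left(101 \right)}\right) \left(-1869025 + 1633113\right) - 9 s{\left(-11 \right)}} = \sqrt{\left(-527503 + 101\right) \left(-1869025 + 1633113\right) - 9 \frac{-111 - 11}{-11}} = \sqrt{\left(-527402\right) \left(-235912\right) - 9 \left(\left(- \frac{1}{11}\right) \left(-122\right)\right)} = \sqrt{124420460624 - \frac{1098}{11}} = \sqrt{\frac{1368625065766}{11}} = \frac{\sqrt{15054875723426}}{11}$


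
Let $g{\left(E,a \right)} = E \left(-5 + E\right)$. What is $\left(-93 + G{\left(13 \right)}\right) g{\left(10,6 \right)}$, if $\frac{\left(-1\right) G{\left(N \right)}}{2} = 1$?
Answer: $-4750$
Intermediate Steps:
$G{\left(N \right)} = -2$ ($G{\left(N \right)} = \left(-2\right) 1 = -2$)
$\left(-93 + G{\left(13 \right)}\right) g{\left(10,6 \right)} = \left(-93 - 2\right) 10 \left(-5 + 10\right) = - 95 \cdot 10 \cdot 5 = \left(-95\right) 50 = -4750$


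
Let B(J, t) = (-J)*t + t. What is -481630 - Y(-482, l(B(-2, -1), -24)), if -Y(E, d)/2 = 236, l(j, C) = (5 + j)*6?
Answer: -481158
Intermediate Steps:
B(J, t) = t - J*t (B(J, t) = -J*t + t = t - J*t)
l(j, C) = 30 + 6*j
Y(E, d) = -472 (Y(E, d) = -2*236 = -472)
-481630 - Y(-482, l(B(-2, -1), -24)) = -481630 - 1*(-472) = -481630 + 472 = -481158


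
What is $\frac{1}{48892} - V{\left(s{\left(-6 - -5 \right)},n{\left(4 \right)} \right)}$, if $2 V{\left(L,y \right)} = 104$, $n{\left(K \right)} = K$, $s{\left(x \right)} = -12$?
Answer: $- \frac{2542383}{48892} \approx -52.0$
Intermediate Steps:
$V{\left(L,y \right)} = 52$ ($V{\left(L,y \right)} = \frac{1}{2} \cdot 104 = 52$)
$\frac{1}{48892} - V{\left(s{\left(-6 - -5 \right)},n{\left(4 \right)} \right)} = \frac{1}{48892} - 52 = - \frac{2542383}{48892}$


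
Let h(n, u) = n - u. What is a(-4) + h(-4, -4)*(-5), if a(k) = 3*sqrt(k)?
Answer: 6*I ≈ 6.0*I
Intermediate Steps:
a(-4) + h(-4, -4)*(-5) = 3*sqrt(-4) + (-4 - 1*(-4))*(-5) = 3*(2*I) + (-4 + 4)*(-5) = 6*I + 0*(-5) = 6*I + 0 = 6*I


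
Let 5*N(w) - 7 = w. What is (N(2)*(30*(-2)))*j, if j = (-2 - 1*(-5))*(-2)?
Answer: 648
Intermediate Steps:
N(w) = 7/5 + w/5
j = -6 (j = (-2 + 5)*(-2) = 3*(-2) = -6)
(N(2)*(30*(-2)))*j = ((7/5 + (⅕)*2)*(30*(-2)))*(-6) = ((7/5 + ⅖)*(-60))*(-6) = ((9/5)*(-60))*(-6) = -108*(-6) = 648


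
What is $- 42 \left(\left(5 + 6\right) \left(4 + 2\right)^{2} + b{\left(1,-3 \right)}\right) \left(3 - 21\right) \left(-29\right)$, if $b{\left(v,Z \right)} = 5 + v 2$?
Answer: $-8835372$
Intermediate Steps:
$b{\left(v,Z \right)} = 5 + 2 v$
$- 42 \left(\left(5 + 6\right) \left(4 + 2\right)^{2} + b{\left(1,-3 \right)}\right) \left(3 - 21\right) \left(-29\right) = - 42 \left(\left(5 + 6\right) \left(4 + 2\right)^{2} + \left(5 + 2 \cdot 1\right)\right) \left(3 - 21\right) \left(-29\right) = - 42 \left(11 \cdot 6^{2} + \left(5 + 2\right)\right) \left(-18\right) \left(-29\right) = - 42 \left(11 \cdot 36 + 7\right) \left(-18\right) \left(-29\right) = - 42 \left(396 + 7\right) \left(-18\right) \left(-29\right) = - 42 \cdot 403 \left(-18\right) \left(-29\right) = \left(-42\right) \left(-7254\right) \left(-29\right) = 304668 \left(-29\right) = -8835372$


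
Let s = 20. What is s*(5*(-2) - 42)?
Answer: -1040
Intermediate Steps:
s*(5*(-2) - 42) = 20*(5*(-2) - 42) = 20*(-10 - 42) = 20*(-52) = -1040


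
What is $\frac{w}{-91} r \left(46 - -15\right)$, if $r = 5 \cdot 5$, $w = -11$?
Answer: $\frac{16775}{91} \approx 184.34$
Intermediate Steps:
$r = 25$
$\frac{w}{-91} r \left(46 - -15\right) = - \frac{11}{-91} \cdot 25 \left(46 - -15\right) = \left(-11\right) \left(- \frac{1}{91}\right) 25 \left(46 + 15\right) = \frac{11}{91} \cdot 25 \cdot 61 = \frac{275}{91} \cdot 61 = \frac{16775}{91}$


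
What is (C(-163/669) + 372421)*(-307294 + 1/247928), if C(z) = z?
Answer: -9490949389467609433/82931916 ≈ -1.1444e+11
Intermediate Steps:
(C(-163/669) + 372421)*(-307294 + 1/247928) = (-163/669 + 372421)*(-307294 + 1/247928) = (-163*1/669 + 372421)*(-307294 + 1/247928) = (-163/669 + 372421)*(-76186786831/247928) = (249149486/669)*(-76186786831/247928) = -9490949389467609433/82931916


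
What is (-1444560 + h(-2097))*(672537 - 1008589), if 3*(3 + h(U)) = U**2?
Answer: -7137744480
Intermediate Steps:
h(U) = -3 + U**2/3
(-1444560 + h(-2097))*(672537 - 1008589) = (-1444560 + (-3 + (1/3)*(-2097)**2))*(672537 - 1008589) = (-1444560 + (-3 + (1/3)*4397409))*(-336052) = (-1444560 + (-3 + 1465803))*(-336052) = (-1444560 + 1465800)*(-336052) = 21240*(-336052) = -7137744480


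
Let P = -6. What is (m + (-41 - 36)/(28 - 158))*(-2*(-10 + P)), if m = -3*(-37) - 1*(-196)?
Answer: 639792/65 ≈ 9843.0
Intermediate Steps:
m = 307 (m = 111 + 196 = 307)
(m + (-41 - 36)/(28 - 158))*(-2*(-10 + P)) = (307 + (-41 - 36)/(28 - 158))*(-2*(-10 - 6)) = (307 - 77/(-130))*(-2*(-16)) = (307 - 77*(-1/130))*32 = (307 + 77/130)*32 = (39987/130)*32 = 639792/65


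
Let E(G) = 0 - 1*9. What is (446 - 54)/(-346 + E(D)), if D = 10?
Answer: -392/355 ≈ -1.1042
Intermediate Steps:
E(G) = -9 (E(G) = 0 - 9 = -9)
(446 - 54)/(-346 + E(D)) = (446 - 54)/(-346 - 9) = 392/(-355) = 392*(-1/355) = -392/355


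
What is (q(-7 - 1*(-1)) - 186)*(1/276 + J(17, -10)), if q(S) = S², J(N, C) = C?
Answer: 68975/46 ≈ 1499.5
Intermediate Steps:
(q(-7 - 1*(-1)) - 186)*(1/276 + J(17, -10)) = ((-7 - 1*(-1))² - 186)*(1/276 - 10) = ((-7 + 1)² - 186)*(1/276 - 10) = ((-6)² - 186)*(-2759/276) = (36 - 186)*(-2759/276) = -150*(-2759/276) = 68975/46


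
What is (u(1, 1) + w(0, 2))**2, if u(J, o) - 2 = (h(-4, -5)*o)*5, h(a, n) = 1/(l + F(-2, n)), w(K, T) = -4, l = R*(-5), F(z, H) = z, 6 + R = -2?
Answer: 5041/1444 ≈ 3.4910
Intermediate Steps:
R = -8 (R = -6 - 2 = -8)
l = 40 (l = -8*(-5) = 40)
h(a, n) = 1/38 (h(a, n) = 1/(40 - 2) = 1/38)
u(J, o) = 2 + 5*o/38 (u(J, o) = 2 + (o/38)*5 = 2 + 5*o/38)
(u(1, 1) + w(0, 2))**2 = ((2 + (5/38)*1) - 4)**2 = ((2 + 5/38) - 4)**2 = (81/38 - 4)**2 = (-71/38)**2 = 5041/1444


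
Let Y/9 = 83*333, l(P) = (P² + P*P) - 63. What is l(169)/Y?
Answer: 57059/248751 ≈ 0.22938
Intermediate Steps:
l(P) = -63 + 2*P² (l(P) = (P² + P²) - 63 = 2*P² - 63 = -63 + 2*P²)
Y = 248751 (Y = 9*(83*333) = 9*27639 = 248751)
l(169)/Y = (-63 + 2*169²)/248751 = (-63 + 2*28561)*(1/248751) = (-63 + 57122)*(1/248751) = 57059*(1/248751) = 57059/248751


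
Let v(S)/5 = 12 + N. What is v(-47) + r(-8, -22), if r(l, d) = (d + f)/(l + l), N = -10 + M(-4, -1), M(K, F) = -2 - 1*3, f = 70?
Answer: -18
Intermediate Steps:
M(K, F) = -5 (M(K, F) = -2 - 3 = -5)
N = -15 (N = -10 - 5 = -15)
r(l, d) = (70 + d)/(2*l) (r(l, d) = (d + 70)/(l + l) = (70 + d)/((2*l)) = (70 + d)*(1/(2*l)) = (70 + d)/(2*l))
v(S) = -15 (v(S) = 5*(12 - 15) = 5*(-3) = -15)
v(-47) + r(-8, -22) = -15 + (½)*(70 - 22)/(-8) = -15 + (½)*(-⅛)*48 = -15 - 3 = -18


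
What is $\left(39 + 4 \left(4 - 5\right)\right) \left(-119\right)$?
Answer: $-4165$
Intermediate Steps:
$\left(39 + 4 \left(4 - 5\right)\right) \left(-119\right) = \left(39 + 4 \left(-1\right)\right) \left(-119\right) = \left(39 - 4\right) \left(-119\right) = 35 \left(-119\right) = -4165$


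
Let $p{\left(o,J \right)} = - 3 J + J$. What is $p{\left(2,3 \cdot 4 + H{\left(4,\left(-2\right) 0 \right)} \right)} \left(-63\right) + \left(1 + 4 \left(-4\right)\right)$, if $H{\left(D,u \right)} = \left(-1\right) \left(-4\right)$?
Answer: $2001$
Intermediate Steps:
$H{\left(D,u \right)} = 4$
$p{\left(o,J \right)} = - 2 J$
$p{\left(2,3 \cdot 4 + H{\left(4,\left(-2\right) 0 \right)} \right)} \left(-63\right) + \left(1 + 4 \left(-4\right)\right) = - 2 \left(3 \cdot 4 + 4\right) \left(-63\right) + \left(1 + 4 \left(-4\right)\right) = - 2 \left(12 + 4\right) \left(-63\right) + \left(1 - 16\right) = \left(-2\right) 16 \left(-63\right) - 15 = \left(-32\right) \left(-63\right) - 15 = 2016 - 15 = 2001$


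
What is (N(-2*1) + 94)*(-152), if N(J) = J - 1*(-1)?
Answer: -14136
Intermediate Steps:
N(J) = 1 + J (N(J) = J + 1 = 1 + J)
(N(-2*1) + 94)*(-152) = ((1 - 2*1) + 94)*(-152) = ((1 - 2) + 94)*(-152) = (-1 + 94)*(-152) = 93*(-152) = -14136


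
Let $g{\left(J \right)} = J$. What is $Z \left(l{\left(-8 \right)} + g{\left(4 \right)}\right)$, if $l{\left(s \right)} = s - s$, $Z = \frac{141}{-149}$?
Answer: $- \frac{564}{149} \approx -3.7852$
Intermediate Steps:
$Z = - \frac{141}{149}$ ($Z = 141 \left(- \frac{1}{149}\right) = - \frac{141}{149} \approx -0.94631$)
$l{\left(s \right)} = 0$
$Z \left(l{\left(-8 \right)} + g{\left(4 \right)}\right) = - \frac{141 \left(0 + 4\right)}{149} = \left(- \frac{141}{149}\right) 4 = - \frac{564}{149}$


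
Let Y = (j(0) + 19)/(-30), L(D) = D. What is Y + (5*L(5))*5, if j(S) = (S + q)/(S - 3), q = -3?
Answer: 373/3 ≈ 124.33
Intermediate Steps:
j(S) = 1 (j(S) = (S - 3)/(S - 3) = (-3 + S)/(-3 + S) = 1)
Y = -⅔ (Y = (1 + 19)/(-30) = -1/30*20 = -⅔ ≈ -0.66667)
Y + (5*L(5))*5 = -⅔ + (5*5)*5 = -⅔ + 25*5 = -⅔ + 125 = 373/3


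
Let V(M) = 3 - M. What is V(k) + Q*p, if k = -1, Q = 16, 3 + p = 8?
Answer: 84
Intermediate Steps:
p = 5 (p = -3 + 8 = 5)
V(k) + Q*p = (3 - 1*(-1)) + 16*5 = (3 + 1) + 80 = 4 + 80 = 84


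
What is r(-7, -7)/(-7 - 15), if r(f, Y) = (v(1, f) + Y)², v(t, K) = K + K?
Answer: -441/22 ≈ -20.045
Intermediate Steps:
v(t, K) = 2*K
r(f, Y) = (Y + 2*f)² (r(f, Y) = (2*f + Y)² = (Y + 2*f)²)
r(-7, -7)/(-7 - 15) = (-7 + 2*(-7))²/(-7 - 15) = (-7 - 14)²/(-22) = -1/22*(-21)² = -1/22*441 = -441/22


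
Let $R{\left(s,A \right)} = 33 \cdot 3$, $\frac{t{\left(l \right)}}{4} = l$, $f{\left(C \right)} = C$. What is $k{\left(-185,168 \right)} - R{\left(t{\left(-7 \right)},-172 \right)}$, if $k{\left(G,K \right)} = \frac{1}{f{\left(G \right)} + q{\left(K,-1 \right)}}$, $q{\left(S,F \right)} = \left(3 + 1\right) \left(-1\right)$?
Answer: $- \frac{18712}{189} \approx -99.005$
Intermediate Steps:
$t{\left(l \right)} = 4 l$
$R{\left(s,A \right)} = 99$
$q{\left(S,F \right)} = -4$ ($q{\left(S,F \right)} = 4 \left(-1\right) = -4$)
$k{\left(G,K \right)} = \frac{1}{-4 + G}$ ($k{\left(G,K \right)} = \frac{1}{G - 4} = \frac{1}{-4 + G}$)
$k{\left(-185,168 \right)} - R{\left(t{\left(-7 \right)},-172 \right)} = \frac{1}{-4 - 185} - 99 = \frac{1}{-189} - 99 = - \frac{1}{189} - 99 = - \frac{18712}{189}$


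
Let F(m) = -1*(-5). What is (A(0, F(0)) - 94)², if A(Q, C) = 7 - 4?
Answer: 8281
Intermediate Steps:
F(m) = 5
A(Q, C) = 3
(A(0, F(0)) - 94)² = (3 - 94)² = (-91)² = 8281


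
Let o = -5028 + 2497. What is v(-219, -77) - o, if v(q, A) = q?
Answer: 2312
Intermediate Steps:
o = -2531
v(-219, -77) - o = -219 - 1*(-2531) = -219 + 2531 = 2312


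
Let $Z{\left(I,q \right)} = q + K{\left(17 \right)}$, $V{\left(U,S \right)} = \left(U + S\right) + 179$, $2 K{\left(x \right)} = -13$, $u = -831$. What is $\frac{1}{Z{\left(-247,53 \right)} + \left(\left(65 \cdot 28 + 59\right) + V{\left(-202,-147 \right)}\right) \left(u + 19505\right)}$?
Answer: $\frac{2}{63827825} \approx 3.1334 \cdot 10^{-8}$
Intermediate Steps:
$K{\left(x \right)} = - \frac{13}{2}$ ($K{\left(x \right)} = \frac{1}{2} \left(-13\right) = - \frac{13}{2}$)
$V{\left(U,S \right)} = 179 + S + U$ ($V{\left(U,S \right)} = \left(S + U\right) + 179 = 179 + S + U$)
$Z{\left(I,q \right)} = - \frac{13}{2} + q$ ($Z{\left(I,q \right)} = q - \frac{13}{2} = - \frac{13}{2} + q$)
$\frac{1}{Z{\left(-247,53 \right)} + \left(\left(65 \cdot 28 + 59\right) + V{\left(-202,-147 \right)}\right) \left(u + 19505\right)} = \frac{1}{\left(- \frac{13}{2} + 53\right) + \left(\left(65 \cdot 28 + 59\right) - 170\right) \left(-831 + 19505\right)} = \frac{1}{\frac{93}{2} + \left(\left(1820 + 59\right) - 170\right) 18674} = \frac{1}{\frac{93}{2} + \left(1879 - 170\right) 18674} = \frac{1}{\frac{93}{2} + 1709 \cdot 18674} = \frac{1}{\frac{93}{2} + 31913866} = \frac{1}{\frac{63827825}{2}} = \frac{2}{63827825}$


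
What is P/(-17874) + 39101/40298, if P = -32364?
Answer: 111283097/40015914 ≈ 2.7810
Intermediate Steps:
P/(-17874) + 39101/40298 = -32364/(-17874) + 39101/40298 = -32364*(-1/17874) + 39101*(1/40298) = 1798/993 + 39101/40298 = 111283097/40015914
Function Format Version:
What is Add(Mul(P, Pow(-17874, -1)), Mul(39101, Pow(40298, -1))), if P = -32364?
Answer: Rational(111283097, 40015914) ≈ 2.7810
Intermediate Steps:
Add(Mul(P, Pow(-17874, -1)), Mul(39101, Pow(40298, -1))) = Add(Mul(-32364, Pow(-17874, -1)), Mul(39101, Pow(40298, -1))) = Add(Mul(-32364, Rational(-1, 17874)), Mul(39101, Rational(1, 40298))) = Add(Rational(1798, 993), Rational(39101, 40298)) = Rational(111283097, 40015914)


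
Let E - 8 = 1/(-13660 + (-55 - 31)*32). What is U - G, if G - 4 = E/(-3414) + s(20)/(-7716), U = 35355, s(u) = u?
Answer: 1273613817630589/36027655224 ≈ 35351.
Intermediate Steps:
E = 131295/16412 (E = 8 + 1/(-13660 + (-55 - 31)*32) = 8 + 1/(-13660 - 86*32) = 8 + 1/(-13660 - 2752) = 8 + 1/(-16412) = 8 - 1/16412 = 131295/16412 ≈ 7.9999)
G = 143932813931/36027655224 (G = 4 + ((131295/16412)/(-3414) + 20/(-7716)) = 4 + ((131295/16412)*(-1/3414) + 20*(-1/7716)) = 4 + (-43765/18676856 - 5/1929) = 4 - 177806965/36027655224 = 143932813931/36027655224 ≈ 3.9951)
U - G = 35355 - 1*143932813931/36027655224 = 35355 - 143932813931/36027655224 = 1273613817630589/36027655224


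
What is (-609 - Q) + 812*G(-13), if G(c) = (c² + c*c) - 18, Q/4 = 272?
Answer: 258143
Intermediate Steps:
Q = 1088 (Q = 4*272 = 1088)
G(c) = -18 + 2*c² (G(c) = (c² + c²) - 18 = 2*c² - 18 = -18 + 2*c²)
(-609 - Q) + 812*G(-13) = (-609 - 1*1088) + 812*(-18 + 2*(-13)²) = (-609 - 1088) + 812*(-18 + 2*169) = -1697 + 812*(-18 + 338) = -1697 + 812*320 = -1697 + 259840 = 258143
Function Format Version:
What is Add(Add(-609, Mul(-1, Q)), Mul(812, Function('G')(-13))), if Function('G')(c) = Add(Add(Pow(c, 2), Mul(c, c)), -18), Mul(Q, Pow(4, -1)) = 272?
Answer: 258143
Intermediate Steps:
Q = 1088 (Q = Mul(4, 272) = 1088)
Function('G')(c) = Add(-18, Mul(2, Pow(c, 2))) (Function('G')(c) = Add(Add(Pow(c, 2), Pow(c, 2)), -18) = Add(Mul(2, Pow(c, 2)), -18) = Add(-18, Mul(2, Pow(c, 2))))
Add(Add(-609, Mul(-1, Q)), Mul(812, Function('G')(-13))) = Add(Add(-609, Mul(-1, 1088)), Mul(812, Add(-18, Mul(2, Pow(-13, 2))))) = Add(Add(-609, -1088), Mul(812, Add(-18, Mul(2, 169)))) = Add(-1697, Mul(812, Add(-18, 338))) = Add(-1697, Mul(812, 320)) = Add(-1697, 259840) = 258143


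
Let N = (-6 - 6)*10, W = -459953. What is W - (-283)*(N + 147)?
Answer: -452312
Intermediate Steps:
N = -120 (N = -12*10 = -120)
W - (-283)*(N + 147) = -459953 - (-283)*(-120 + 147) = -459953 - (-283)*27 = -459953 - 1*(-7641) = -459953 + 7641 = -452312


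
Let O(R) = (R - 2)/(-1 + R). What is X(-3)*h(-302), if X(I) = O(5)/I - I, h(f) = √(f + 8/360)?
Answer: 11*I*√67945/60 ≈ 47.788*I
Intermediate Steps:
O(R) = (-2 + R)/(-1 + R)
h(f) = √(1/45 + f) (h(f) = √(f + 8*(1/360)) = √(f + 1/45) = √(1/45 + f))
X(I) = -I + 3/(4*I) (X(I) = ((-2 + 5)/(-1 + 5))/I - I = (3/4)/I - I = ((¼)*3)/I - I = 3/(4*I) - I = -I + 3/(4*I))
X(-3)*h(-302) = (-1*(-3) + (¾)/(-3))*(√(5 + 225*(-302))/15) = (3 + (¾)*(-⅓))*(√(5 - 67950)/15) = (3 - ¼)*(√(-67945)/15) = 11*((I*√67945)/15)/4 = 11*(I*√67945/15)/4 = 11*I*√67945/60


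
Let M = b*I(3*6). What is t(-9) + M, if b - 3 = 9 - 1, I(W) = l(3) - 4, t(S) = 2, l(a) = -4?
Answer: -86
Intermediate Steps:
I(W) = -8 (I(W) = -4 - 4 = -8)
b = 11 (b = 3 + (9 - 1) = 3 + 8 = 11)
M = -88 (M = 11*(-8) = -88)
t(-9) + M = 2 - 88 = -86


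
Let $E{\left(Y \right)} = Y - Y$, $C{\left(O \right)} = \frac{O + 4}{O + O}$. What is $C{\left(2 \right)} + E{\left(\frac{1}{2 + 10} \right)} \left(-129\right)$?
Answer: $\frac{3}{2} \approx 1.5$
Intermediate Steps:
$C{\left(O \right)} = \frac{4 + O}{2 O}$
$E{\left(Y \right)} = 0$
$C{\left(2 \right)} + E{\left(\frac{1}{2 + 10} \right)} \left(-129\right) = \frac{4 + 2}{2 \cdot 2} + 0 \left(-129\right) = \frac{1}{2} \cdot \frac{1}{2} \cdot 6 + 0 = \frac{3}{2} + 0 = \frac{3}{2}$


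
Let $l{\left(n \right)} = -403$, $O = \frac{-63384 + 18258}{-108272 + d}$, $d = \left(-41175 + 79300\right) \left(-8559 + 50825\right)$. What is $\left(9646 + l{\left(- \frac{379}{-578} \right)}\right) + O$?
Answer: $\frac{827393806696}{89515721} \approx 9243.0$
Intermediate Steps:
$d = 1611391250$ ($d = 38125 \cdot 42266 = 1611391250$)
$O = - \frac{2507}{89515721}$ ($O = \frac{-63384 + 18258}{-108272 + 1611391250} = - \frac{45126}{1611282978} = \left(-45126\right) \frac{1}{1611282978} = - \frac{2507}{89515721} \approx -2.8006 \cdot 10^{-5}$)
$\left(9646 + l{\left(- \frac{379}{-578} \right)}\right) + O = \left(9646 - 403\right) - \frac{2507}{89515721} = 9243 - \frac{2507}{89515721} = \frac{827393806696}{89515721}$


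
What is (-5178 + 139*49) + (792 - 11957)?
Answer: -9532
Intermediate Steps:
(-5178 + 139*49) + (792 - 11957) = (-5178 + 6811) - 11165 = 1633 - 11165 = -9532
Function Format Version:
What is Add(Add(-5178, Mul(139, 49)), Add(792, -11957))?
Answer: -9532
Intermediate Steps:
Add(Add(-5178, Mul(139, 49)), Add(792, -11957)) = Add(Add(-5178, 6811), -11165) = Add(1633, -11165) = -9532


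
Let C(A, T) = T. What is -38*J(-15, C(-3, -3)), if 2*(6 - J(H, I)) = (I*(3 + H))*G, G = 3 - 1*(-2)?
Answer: 3192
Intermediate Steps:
G = 5 (G = 3 + 2 = 5)
J(H, I) = 6 - 5*I*(3 + H)/2 (J(H, I) = 6 - I*(3 + H)*5/2 = 6 - 5*I*(3 + H)/2)
-38*J(-15, C(-3, -3)) = -38*(6 - 15/2*(-3) - 5/2*(-15)*(-3)) = -38*(6 + 45/2 - 225/2) = -38*(-84) = 3192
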